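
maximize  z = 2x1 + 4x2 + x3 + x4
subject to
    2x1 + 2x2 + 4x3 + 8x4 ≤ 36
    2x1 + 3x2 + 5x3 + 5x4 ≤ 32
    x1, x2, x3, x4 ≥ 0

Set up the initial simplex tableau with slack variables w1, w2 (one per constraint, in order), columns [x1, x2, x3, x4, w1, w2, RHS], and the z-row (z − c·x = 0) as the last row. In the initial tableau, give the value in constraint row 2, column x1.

Constraint 2 has coefficient 2 on x1.

2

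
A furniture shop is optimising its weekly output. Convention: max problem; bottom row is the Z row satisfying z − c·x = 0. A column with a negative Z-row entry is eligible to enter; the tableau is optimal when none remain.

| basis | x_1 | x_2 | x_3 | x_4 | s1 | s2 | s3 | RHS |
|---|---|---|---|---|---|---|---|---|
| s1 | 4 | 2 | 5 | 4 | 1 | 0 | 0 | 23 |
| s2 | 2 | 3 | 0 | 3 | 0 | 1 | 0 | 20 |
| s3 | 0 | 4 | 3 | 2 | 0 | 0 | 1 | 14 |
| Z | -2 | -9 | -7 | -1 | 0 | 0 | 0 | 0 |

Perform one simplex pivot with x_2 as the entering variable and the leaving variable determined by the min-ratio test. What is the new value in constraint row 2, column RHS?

Ratio test on column x_2 — row 1: 23/2 = 23/2; row 2: 20/3 = 20/3; row 3: 14/4 = 7/2. Minimum is 7/2 at row 3 (s3 leaves); pivot element 4.
Divide row 3 by 4; eliminate column x_2 from the other rows.
Row 2 update in column RHS: 20 − 3·(7/2) = 19/2.

19/2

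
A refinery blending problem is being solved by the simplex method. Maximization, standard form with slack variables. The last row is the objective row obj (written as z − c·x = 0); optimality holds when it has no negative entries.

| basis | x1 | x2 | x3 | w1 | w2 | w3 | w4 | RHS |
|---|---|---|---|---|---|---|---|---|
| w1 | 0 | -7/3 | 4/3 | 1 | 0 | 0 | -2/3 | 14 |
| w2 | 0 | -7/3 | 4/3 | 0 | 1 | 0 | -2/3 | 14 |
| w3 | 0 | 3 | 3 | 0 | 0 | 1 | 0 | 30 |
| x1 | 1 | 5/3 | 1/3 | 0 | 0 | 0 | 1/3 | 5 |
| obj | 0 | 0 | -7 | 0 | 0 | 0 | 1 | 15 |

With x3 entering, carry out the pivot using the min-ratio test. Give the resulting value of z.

Ratio test on column x3 — row 1: 14/(4/3) = 21/2; row 2: 14/(4/3) = 21/2; row 3: 30/3 = 10; row 4: 5/(1/3) = 15. Minimum is 10 at row 3 (w3 leaves); pivot element 3.
Pivot on row 3; the obj-row RHS becomes 15 − (-7)·10 = 85.

85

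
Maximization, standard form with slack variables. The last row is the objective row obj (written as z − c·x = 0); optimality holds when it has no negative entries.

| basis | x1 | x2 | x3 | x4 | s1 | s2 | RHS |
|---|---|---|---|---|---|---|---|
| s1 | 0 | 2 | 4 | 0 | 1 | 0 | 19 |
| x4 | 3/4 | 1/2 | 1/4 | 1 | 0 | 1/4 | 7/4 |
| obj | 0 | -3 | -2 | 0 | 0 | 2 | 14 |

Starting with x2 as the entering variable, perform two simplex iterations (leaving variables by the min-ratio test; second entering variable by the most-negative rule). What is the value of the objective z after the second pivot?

Ratio test on column x2 — row 1: 19/2 = 19/2; row 2: (7/4)/(1/2) = 7/2. Minimum is 7/2 at row 2 (x4 leaves); pivot element 1/2.
Pivot on row 2; the obj-row RHS becomes 14 − (-3)·(7/2) = 49/2.
Next entering variable (most negative obj-row entry -1/2): x3.
Ratio test on column x3 — row 1: 12/3 = 4; row 2: (7/2)/(1/2) = 7. Minimum is 4 at row 1 (s1 leaves); pivot element 3.
After the second pivot the obj-row RHS is 49/2 − (-1/2)·4 = 53/2.

53/2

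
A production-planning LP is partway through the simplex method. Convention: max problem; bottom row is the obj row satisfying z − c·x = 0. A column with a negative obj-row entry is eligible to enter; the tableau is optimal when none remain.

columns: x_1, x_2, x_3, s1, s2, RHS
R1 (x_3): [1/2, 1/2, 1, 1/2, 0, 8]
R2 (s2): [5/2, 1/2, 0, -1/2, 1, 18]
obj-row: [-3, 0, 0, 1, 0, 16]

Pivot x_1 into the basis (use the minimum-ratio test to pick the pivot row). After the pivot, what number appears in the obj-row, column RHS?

188/5

Ratio test on column x_1 — row 1: 8/(1/2) = 16; row 2: 18/(5/2) = 36/5. Minimum is 36/5 at row 2 (s2 leaves); pivot element 5/2.
Divide row 2 by 5/2; eliminate column x_1 from the other rows.
obj-row update in column RHS: 16 − (-3)·(36/5) = 188/5.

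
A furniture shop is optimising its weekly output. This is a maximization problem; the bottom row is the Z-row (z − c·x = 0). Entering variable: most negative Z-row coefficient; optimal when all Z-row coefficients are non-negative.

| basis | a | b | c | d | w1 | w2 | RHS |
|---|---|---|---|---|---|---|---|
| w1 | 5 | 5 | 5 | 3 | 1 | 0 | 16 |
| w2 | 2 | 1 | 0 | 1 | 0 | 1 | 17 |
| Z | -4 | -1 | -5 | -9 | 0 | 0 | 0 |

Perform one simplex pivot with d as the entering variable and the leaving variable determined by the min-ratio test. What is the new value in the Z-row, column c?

10

Ratio test on column d — row 1: 16/3 = 16/3; row 2: 17/1 = 17. Minimum is 16/3 at row 1 (w1 leaves); pivot element 3.
Divide row 1 by 3; eliminate column d from the other rows.
Z-row update in column c: -5 − (-9)·(5/3) = 10.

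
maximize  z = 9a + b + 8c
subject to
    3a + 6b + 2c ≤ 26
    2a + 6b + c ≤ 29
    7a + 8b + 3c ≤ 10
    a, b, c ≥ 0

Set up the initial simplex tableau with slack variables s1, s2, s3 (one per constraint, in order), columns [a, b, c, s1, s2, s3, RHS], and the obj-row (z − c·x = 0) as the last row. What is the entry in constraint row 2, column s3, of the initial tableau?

0

Slack s3 belongs to constraint 3; its column is the unit vector e_3, so the entry in row 2 is 0.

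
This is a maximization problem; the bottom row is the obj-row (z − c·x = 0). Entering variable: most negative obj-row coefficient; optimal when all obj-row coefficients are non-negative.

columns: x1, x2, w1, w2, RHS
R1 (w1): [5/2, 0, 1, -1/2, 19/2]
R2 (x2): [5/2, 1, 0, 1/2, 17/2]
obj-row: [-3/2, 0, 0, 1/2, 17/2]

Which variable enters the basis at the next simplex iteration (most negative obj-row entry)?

x1

Negative obj-row entries: x1: -3/2.
The most negative is -3/2 in column x1, so x1 enters.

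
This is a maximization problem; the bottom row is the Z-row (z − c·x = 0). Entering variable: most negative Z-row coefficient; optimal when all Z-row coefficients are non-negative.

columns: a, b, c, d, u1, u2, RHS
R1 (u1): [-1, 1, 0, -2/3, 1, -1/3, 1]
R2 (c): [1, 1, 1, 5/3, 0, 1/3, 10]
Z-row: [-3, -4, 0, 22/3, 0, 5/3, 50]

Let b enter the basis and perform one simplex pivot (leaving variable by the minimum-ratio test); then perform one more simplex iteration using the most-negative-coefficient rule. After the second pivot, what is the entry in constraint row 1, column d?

1/2

Ratio test on column b — row 1: 1/1 = 1; row 2: 10/1 = 10. Minimum is 1 at row 1 (u1 leaves); pivot element 1.
Divide row 1 by 1; eliminate column b from the other rows.
Second iteration: most negative Z-row entry is -7 in column a, so a enters.
Ratio test on column a — row 1: entry -1 ≤ 0; row 2: 9/2 = 9/2. Minimum is 9/2 at row 2 (c leaves); pivot element 2.
Divide row 2 by 2; eliminate column a from the other rows.
After both pivots, the entry at constraint row 1, column d is 1/2.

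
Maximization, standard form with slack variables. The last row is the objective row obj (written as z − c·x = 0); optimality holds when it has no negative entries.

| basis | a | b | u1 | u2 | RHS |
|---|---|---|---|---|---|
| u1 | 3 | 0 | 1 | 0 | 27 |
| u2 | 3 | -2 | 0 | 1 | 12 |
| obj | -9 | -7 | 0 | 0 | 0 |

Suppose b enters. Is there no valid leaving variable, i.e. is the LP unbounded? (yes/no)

Every constraint-row entry in column b is ≤ 0, so increasing b is unbounded.

yes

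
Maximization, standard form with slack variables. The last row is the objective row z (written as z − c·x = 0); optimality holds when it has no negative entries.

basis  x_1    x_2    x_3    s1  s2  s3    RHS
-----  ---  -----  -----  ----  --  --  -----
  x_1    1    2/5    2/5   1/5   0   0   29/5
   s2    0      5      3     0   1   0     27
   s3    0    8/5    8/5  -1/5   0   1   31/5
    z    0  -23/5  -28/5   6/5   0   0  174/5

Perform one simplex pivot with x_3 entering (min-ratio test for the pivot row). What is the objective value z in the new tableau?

Ratio test on column x_3 — row 1: (29/5)/(2/5) = 29/2; row 2: 27/3 = 9; row 3: (31/5)/(8/5) = 31/8. Minimum is 31/8 at row 3 (s3 leaves); pivot element 8/5.
Pivot on row 3; the z-row RHS becomes 174/5 − (-28/5)·(31/8) = 113/2.

113/2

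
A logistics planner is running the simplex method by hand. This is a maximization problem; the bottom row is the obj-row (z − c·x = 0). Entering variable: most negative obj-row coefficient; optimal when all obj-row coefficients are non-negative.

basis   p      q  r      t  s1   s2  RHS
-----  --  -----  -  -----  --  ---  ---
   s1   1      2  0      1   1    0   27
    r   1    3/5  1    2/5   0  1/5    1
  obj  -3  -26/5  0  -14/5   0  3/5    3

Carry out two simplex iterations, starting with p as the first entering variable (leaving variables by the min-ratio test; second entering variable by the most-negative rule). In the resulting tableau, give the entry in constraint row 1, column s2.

-2/3

Ratio test on column p — row 1: 27/1 = 27; row 2: 1/1 = 1. Minimum is 1 at row 2 (r leaves); pivot element 1.
Divide row 2 by 1; eliminate column p from the other rows.
Second iteration: most negative obj-row entry is -17/5 in column q, so q enters.
Ratio test on column q — row 1: 26/(7/5) = 130/7; row 2: 1/(3/5) = 5/3. Minimum is 5/3 at row 2 (p leaves); pivot element 3/5.
Divide row 2 by 3/5; eliminate column q from the other rows.
After both pivots, the entry at constraint row 1, column s2 is -2/3.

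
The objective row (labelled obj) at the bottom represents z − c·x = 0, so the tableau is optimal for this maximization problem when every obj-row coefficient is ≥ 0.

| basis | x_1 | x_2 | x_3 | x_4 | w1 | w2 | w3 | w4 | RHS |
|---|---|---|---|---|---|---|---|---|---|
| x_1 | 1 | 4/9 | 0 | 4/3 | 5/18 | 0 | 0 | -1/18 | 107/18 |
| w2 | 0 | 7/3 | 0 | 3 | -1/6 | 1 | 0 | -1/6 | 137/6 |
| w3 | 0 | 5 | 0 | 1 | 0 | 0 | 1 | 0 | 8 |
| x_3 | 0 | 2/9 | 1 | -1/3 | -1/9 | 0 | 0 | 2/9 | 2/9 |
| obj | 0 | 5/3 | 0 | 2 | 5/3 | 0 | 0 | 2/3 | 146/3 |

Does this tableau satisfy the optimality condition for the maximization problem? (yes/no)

Every obj-row coefficient is ≥ 0, so the tableau is optimal.

yes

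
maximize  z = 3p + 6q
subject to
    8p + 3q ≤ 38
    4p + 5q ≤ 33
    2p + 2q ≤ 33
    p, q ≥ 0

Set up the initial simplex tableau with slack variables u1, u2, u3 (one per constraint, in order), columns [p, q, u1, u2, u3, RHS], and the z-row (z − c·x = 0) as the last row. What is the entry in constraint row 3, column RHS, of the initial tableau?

The RHS of constraint 3 is b_3 = 33.

33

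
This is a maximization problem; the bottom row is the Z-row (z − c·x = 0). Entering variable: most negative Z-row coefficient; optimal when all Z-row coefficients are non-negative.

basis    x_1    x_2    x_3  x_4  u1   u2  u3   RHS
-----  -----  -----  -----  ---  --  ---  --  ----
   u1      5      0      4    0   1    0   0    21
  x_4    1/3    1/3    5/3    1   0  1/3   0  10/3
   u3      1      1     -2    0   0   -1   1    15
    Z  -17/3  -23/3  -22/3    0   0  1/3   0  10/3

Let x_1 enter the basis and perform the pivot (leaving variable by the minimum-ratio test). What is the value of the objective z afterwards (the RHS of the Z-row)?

Ratio test on column x_1 — row 1: 21/5 = 21/5; row 2: (10/3)/(1/3) = 10; row 3: 15/1 = 15. Minimum is 21/5 at row 1 (u1 leaves); pivot element 5.
Pivot on row 1; the Z-row RHS becomes 10/3 − (-17/3)·(21/5) = 407/15.

407/15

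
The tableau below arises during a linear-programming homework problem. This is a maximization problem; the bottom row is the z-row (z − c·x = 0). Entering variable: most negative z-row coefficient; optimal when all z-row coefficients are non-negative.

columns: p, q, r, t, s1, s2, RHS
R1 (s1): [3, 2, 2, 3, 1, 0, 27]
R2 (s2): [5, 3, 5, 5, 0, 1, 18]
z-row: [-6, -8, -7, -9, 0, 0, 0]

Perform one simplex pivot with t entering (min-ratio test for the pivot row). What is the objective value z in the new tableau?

Ratio test on column t — row 1: 27/3 = 9; row 2: 18/5 = 18/5. Minimum is 18/5 at row 2 (s2 leaves); pivot element 5.
Pivot on row 2; the z-row RHS becomes 0 − (-9)·(18/5) = 162/5.

162/5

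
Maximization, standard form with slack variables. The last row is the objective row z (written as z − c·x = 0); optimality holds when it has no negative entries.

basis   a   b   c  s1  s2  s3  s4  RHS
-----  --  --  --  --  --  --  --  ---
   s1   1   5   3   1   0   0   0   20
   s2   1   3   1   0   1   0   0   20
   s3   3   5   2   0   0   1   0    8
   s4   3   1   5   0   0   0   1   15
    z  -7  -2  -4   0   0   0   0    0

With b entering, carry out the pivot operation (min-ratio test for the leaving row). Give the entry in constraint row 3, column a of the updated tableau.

3/5

Ratio test on column b — row 1: 20/5 = 4; row 2: 20/3 = 20/3; row 3: 8/5 = 8/5; row 4: 15/1 = 15. Minimum is 8/5 at row 3 (s3 leaves); pivot element 5.
Divide row 3 by 5; eliminate column b from the other rows.
In the new row 3, the a entry is the old entry divided by the pivot: 3/5 = 3/5.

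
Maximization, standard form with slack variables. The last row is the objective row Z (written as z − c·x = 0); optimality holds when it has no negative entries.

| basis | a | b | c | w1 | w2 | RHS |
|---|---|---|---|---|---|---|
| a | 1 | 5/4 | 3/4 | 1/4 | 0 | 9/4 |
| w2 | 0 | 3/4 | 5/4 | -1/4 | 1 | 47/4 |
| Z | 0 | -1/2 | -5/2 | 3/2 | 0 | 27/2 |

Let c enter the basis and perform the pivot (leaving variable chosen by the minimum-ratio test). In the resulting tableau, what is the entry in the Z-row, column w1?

Ratio test on column c — row 1: (9/4)/(3/4) = 3; row 2: (47/4)/(5/4) = 47/5. Minimum is 3 at row 1 (a leaves); pivot element 3/4.
Divide row 1 by 3/4; eliminate column c from the other rows.
Z-row update in column w1: 3/2 − (-5/2)·(1/3) = 7/3.

7/3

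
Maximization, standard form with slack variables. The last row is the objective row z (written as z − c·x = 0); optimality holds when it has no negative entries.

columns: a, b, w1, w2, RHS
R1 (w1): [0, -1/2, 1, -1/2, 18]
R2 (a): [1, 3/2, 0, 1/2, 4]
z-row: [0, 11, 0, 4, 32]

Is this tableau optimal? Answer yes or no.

Every z-row coefficient is ≥ 0, so the tableau is optimal.

yes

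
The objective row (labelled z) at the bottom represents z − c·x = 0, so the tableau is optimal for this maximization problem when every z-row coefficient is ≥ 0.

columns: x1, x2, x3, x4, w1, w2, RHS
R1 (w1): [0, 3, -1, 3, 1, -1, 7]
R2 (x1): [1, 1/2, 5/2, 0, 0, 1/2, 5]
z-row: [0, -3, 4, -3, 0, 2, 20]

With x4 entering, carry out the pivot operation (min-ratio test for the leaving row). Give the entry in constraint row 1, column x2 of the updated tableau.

Ratio test on column x4 — row 1: 7/3 = 7/3; row 2: entry 0 ≤ 0. Minimum is 7/3 at row 1 (w1 leaves); pivot element 3.
Divide row 1 by 3; eliminate column x4 from the other rows.
In the new row 1, the x2 entry is the old entry divided by the pivot: 3/3 = 1.

1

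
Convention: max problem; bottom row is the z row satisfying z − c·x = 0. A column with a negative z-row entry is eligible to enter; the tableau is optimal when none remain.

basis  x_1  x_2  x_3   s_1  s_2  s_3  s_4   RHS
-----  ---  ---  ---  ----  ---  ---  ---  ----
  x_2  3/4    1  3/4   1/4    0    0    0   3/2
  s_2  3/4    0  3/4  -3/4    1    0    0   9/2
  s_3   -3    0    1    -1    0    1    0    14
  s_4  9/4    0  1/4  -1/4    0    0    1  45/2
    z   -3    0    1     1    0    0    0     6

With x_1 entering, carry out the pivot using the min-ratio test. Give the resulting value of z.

Ratio test on column x_1 — row 1: (3/2)/(3/4) = 2; row 2: (9/2)/(3/4) = 6; row 3: entry -3 ≤ 0; row 4: (45/2)/(9/4) = 10. Minimum is 2 at row 1 (x_2 leaves); pivot element 3/4.
Pivot on row 1; the z-row RHS becomes 6 − (-3)·2 = 12.

12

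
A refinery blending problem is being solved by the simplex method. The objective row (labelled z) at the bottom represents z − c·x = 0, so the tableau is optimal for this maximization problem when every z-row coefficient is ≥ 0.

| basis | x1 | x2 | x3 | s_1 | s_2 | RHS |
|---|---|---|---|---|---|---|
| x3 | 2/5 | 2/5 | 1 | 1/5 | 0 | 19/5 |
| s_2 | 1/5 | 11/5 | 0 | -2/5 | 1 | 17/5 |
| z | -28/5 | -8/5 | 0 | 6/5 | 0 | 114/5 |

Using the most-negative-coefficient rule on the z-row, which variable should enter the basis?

x1

Negative z-row entries: x1: -28/5, x2: -8/5.
The most negative is -28/5 in column x1, so x1 enters.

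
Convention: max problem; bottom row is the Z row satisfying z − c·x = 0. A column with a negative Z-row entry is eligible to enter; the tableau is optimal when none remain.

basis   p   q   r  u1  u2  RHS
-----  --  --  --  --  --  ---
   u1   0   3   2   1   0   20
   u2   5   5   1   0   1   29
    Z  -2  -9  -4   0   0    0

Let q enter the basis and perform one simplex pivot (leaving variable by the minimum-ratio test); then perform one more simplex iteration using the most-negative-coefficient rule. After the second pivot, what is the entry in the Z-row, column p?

Ratio test on column q — row 1: 20/3 = 20/3; row 2: 29/5 = 29/5. Minimum is 29/5 at row 2 (u2 leaves); pivot element 5.
Divide row 2 by 5; eliminate column q from the other rows.
Second iteration: most negative Z-row entry is -11/5 in column r, so r enters.
Ratio test on column r — row 1: (13/5)/(7/5) = 13/7; row 2: (29/5)/(1/5) = 29. Minimum is 13/7 at row 1 (u1 leaves); pivot element 7/5.
Divide row 1 by 7/5; eliminate column r from the other rows.
After both pivots, the entry at the Z-row, column p is 16/7.

16/7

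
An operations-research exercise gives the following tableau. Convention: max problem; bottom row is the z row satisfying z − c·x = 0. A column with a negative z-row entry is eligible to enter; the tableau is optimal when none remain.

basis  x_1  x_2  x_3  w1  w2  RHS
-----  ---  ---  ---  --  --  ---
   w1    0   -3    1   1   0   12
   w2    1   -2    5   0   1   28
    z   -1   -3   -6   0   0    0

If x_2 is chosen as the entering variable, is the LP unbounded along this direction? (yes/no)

yes

Every constraint-row entry in column x_2 is ≤ 0, so increasing x_2 is unbounded.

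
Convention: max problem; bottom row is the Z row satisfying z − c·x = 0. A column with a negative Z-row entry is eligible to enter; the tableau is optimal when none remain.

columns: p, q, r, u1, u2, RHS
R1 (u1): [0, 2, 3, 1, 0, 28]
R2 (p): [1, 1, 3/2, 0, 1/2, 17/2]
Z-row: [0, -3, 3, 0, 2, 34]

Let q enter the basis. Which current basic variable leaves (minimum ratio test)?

Column q entries and ratios — u1: 28/2 = 14; p: (17/2)/1 = 17/2.
Smallest ratio is 17/2 in the row of p, so p leaves.

p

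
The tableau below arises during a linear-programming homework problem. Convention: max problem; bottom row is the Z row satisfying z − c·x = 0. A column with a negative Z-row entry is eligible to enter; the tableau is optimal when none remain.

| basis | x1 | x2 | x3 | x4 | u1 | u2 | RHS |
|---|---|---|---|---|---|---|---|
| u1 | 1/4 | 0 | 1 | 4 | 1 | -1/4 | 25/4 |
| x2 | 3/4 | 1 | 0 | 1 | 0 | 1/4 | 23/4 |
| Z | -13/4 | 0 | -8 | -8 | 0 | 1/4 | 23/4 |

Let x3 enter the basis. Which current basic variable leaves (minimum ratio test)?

u1

Column x3 entries and ratios — u1: (25/4)/1 = 25/4; x2: 0 ≤ 0, skip.
Smallest ratio is 25/4 in the row of u1, so u1 leaves.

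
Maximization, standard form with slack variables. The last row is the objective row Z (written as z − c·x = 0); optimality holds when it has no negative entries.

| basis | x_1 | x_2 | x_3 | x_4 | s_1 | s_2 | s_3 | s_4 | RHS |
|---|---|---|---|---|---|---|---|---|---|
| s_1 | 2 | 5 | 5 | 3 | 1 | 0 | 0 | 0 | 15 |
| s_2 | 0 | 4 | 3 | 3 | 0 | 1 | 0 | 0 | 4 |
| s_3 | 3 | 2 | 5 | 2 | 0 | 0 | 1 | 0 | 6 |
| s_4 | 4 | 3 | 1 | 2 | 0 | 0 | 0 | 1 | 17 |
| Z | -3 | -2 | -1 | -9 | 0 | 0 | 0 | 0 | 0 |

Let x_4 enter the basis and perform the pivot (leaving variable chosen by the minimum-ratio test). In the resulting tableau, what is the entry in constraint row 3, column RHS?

Ratio test on column x_4 — row 1: 15/3 = 5; row 2: 4/3 = 4/3; row 3: 6/2 = 3; row 4: 17/2 = 17/2. Minimum is 4/3 at row 2 (s_2 leaves); pivot element 3.
Divide row 2 by 3; eliminate column x_4 from the other rows.
Row 3 update in column RHS: 6 − 2·(4/3) = 10/3.

10/3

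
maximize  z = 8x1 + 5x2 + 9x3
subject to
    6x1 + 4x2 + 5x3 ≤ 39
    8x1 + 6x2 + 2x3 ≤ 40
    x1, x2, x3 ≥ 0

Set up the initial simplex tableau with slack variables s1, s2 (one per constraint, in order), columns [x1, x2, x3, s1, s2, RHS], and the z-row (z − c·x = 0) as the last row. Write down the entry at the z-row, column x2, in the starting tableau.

The z-row carries the negated objective coefficients: the x2 entry is -5.

-5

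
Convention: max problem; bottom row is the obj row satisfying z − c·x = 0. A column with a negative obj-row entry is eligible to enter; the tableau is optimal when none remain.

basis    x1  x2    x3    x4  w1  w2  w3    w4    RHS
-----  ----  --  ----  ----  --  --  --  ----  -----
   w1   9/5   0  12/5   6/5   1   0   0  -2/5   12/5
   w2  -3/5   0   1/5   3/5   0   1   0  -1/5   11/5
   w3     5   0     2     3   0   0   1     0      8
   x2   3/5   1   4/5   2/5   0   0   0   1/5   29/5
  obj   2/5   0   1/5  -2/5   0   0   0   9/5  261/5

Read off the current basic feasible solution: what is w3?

8

w3 is basic (row 3); its value is the RHS of that row, 8.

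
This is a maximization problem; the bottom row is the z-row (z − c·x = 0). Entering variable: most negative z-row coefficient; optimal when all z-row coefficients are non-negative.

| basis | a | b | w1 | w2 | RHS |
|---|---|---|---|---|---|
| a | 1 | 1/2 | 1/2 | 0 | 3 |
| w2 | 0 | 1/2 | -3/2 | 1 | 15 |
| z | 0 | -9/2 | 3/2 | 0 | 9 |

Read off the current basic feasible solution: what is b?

0

b is not in the basis, so in the current basic feasible solution b = 0.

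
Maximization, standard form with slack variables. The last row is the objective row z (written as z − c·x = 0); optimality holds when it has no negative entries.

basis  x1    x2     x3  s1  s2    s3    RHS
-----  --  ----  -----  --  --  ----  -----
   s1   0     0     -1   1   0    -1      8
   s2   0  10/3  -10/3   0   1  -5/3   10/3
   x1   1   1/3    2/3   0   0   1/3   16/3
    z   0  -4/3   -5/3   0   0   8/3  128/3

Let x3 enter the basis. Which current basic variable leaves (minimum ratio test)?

x1

Column x3 entries and ratios — s1: -1 ≤ 0, skip; s2: -10/3 ≤ 0, skip; x1: (16/3)/(2/3) = 8.
Smallest ratio is 8 in the row of x1, so x1 leaves.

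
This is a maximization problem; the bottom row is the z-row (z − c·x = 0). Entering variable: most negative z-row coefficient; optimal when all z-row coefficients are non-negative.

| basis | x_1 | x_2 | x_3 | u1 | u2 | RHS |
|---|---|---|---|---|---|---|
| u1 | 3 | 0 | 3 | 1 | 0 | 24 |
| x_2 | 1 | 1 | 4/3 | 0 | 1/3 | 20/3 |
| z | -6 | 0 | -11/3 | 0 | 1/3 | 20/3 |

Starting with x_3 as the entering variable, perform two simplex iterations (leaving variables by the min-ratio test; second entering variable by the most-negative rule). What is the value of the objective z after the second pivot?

140/3

Ratio test on column x_3 — row 1: 24/3 = 8; row 2: (20/3)/(4/3) = 5. Minimum is 5 at row 2 (x_2 leaves); pivot element 4/3.
Pivot on row 2; the z-row RHS becomes 20/3 − (-11/3)·5 = 25.
Next entering variable (most negative z-row entry -13/4): x_1.
Ratio test on column x_1 — row 1: 9/(3/4) = 12; row 2: 5/(3/4) = 20/3. Minimum is 20/3 at row 2 (x_3 leaves); pivot element 3/4.
After the second pivot the z-row RHS is 25 − (-13/4)·(20/3) = 140/3.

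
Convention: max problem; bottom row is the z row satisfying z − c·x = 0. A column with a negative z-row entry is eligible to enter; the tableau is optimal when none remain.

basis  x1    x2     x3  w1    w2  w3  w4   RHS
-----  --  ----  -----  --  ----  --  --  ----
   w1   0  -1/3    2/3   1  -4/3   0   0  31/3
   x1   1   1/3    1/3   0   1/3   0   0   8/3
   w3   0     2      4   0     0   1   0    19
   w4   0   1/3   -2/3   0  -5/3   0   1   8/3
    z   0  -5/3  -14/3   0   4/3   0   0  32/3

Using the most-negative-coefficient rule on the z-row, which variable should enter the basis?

Negative z-row entries: x2: -5/3, x3: -14/3.
The most negative is -14/3 in column x3, so x3 enters.

x3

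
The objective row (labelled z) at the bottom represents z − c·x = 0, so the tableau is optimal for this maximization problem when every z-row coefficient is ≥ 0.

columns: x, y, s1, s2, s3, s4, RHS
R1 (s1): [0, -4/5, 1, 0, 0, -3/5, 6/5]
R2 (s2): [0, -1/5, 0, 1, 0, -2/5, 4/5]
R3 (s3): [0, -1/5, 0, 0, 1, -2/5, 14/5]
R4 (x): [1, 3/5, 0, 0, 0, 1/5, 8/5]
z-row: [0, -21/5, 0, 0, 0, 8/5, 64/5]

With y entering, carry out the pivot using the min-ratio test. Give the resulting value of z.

24

Ratio test on column y — row 1: entry -4/5 ≤ 0; row 2: entry -1/5 ≤ 0; row 3: entry -1/5 ≤ 0; row 4: (8/5)/(3/5) = 8/3. Minimum is 8/3 at row 4 (x leaves); pivot element 3/5.
Pivot on row 4; the z-row RHS becomes 64/5 − (-21/5)·(8/3) = 24.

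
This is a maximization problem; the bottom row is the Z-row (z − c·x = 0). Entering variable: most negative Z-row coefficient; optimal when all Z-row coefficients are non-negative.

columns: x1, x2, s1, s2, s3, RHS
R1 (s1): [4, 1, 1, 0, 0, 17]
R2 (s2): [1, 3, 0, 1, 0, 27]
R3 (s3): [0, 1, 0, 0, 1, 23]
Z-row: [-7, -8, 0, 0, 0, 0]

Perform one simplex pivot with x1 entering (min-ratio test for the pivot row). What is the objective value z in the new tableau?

Ratio test on column x1 — row 1: 17/4 = 17/4; row 2: 27/1 = 27; row 3: entry 0 ≤ 0. Minimum is 17/4 at row 1 (s1 leaves); pivot element 4.
Pivot on row 1; the Z-row RHS becomes 0 − (-7)·(17/4) = 119/4.

119/4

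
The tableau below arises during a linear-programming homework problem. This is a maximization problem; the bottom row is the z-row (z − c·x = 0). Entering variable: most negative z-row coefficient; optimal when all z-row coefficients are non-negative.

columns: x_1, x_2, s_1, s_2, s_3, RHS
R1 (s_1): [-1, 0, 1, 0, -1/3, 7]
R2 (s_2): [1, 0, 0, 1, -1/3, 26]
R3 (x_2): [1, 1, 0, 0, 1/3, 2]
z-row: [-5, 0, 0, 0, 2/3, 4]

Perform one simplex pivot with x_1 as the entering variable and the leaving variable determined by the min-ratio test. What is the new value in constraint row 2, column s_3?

-2/3

Ratio test on column x_1 — row 1: entry -1 ≤ 0; row 2: 26/1 = 26; row 3: 2/1 = 2. Minimum is 2 at row 3 (x_2 leaves); pivot element 1.
Divide row 3 by 1; eliminate column x_1 from the other rows.
Row 2 update in column s_3: -1/3 − 1·(1/3) = -2/3.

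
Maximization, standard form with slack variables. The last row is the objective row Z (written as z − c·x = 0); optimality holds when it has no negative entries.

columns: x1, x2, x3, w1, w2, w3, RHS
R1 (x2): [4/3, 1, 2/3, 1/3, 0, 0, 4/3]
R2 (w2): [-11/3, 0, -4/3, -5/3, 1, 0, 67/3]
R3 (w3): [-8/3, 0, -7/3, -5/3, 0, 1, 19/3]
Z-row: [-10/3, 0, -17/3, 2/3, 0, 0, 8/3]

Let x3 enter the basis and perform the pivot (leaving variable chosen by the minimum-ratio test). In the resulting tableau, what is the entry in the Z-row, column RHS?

14

Ratio test on column x3 — row 1: (4/3)/(2/3) = 2; row 2: entry -4/3 ≤ 0; row 3: entry -7/3 ≤ 0. Minimum is 2 at row 1 (x2 leaves); pivot element 2/3.
Divide row 1 by 2/3; eliminate column x3 from the other rows.
Z-row update in column RHS: 8/3 − (-17/3)·2 = 14.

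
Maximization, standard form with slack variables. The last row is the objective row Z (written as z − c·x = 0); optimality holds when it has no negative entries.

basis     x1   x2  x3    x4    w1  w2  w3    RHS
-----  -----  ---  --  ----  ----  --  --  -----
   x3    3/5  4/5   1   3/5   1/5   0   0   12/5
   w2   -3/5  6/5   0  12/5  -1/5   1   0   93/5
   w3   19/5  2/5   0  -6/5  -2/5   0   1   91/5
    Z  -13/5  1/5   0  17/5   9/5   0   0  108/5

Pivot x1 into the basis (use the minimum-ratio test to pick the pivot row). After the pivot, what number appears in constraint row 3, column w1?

-5/3

Ratio test on column x1 — row 1: (12/5)/(3/5) = 4; row 2: entry -3/5 ≤ 0; row 3: (91/5)/(19/5) = 91/19. Minimum is 4 at row 1 (x3 leaves); pivot element 3/5.
Divide row 1 by 3/5; eliminate column x1 from the other rows.
Row 3 update in column w1: -2/5 − (19/5)·(1/3) = -5/3.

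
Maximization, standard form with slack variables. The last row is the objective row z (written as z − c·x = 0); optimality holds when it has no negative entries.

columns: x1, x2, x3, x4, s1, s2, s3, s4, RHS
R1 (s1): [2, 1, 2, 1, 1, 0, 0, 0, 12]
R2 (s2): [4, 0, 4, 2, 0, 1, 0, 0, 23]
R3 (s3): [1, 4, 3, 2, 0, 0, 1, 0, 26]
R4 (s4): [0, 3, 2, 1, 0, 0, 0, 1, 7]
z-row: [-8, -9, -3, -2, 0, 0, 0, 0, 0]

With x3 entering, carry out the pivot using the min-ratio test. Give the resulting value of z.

21/2

Ratio test on column x3 — row 1: 12/2 = 6; row 2: 23/4 = 23/4; row 3: 26/3 = 26/3; row 4: 7/2 = 7/2. Minimum is 7/2 at row 4 (s4 leaves); pivot element 2.
Pivot on row 4; the z-row RHS becomes 0 − (-3)·(7/2) = 21/2.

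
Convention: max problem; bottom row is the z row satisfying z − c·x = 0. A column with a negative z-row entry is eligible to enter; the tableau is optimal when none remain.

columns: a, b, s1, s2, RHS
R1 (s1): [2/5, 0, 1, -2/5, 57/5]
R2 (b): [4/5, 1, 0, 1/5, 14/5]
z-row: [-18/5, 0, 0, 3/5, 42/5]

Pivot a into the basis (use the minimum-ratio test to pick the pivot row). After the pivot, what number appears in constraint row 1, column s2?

-1/2

Ratio test on column a — row 1: (57/5)/(2/5) = 57/2; row 2: (14/5)/(4/5) = 7/2. Minimum is 7/2 at row 2 (b leaves); pivot element 4/5.
Divide row 2 by 4/5; eliminate column a from the other rows.
Row 1 update in column s2: -2/5 − (2/5)·(1/4) = -1/2.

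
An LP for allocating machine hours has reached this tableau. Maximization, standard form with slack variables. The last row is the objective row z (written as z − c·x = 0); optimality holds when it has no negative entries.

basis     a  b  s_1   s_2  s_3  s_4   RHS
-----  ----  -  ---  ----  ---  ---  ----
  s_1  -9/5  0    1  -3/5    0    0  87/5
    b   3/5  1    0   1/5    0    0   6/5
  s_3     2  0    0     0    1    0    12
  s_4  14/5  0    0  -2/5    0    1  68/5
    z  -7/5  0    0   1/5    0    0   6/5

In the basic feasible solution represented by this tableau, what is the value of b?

6/5

b is basic (row 2); its value is the RHS of that row, 6/5.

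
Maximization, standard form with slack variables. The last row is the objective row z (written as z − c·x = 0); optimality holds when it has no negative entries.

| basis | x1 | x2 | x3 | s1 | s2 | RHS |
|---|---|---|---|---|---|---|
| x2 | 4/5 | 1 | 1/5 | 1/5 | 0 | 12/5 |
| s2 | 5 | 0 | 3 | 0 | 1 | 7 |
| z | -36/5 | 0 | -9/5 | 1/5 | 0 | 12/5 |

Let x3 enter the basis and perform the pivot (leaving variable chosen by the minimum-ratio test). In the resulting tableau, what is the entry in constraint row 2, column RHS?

Ratio test on column x3 — row 1: (12/5)/(1/5) = 12; row 2: 7/3 = 7/3. Minimum is 7/3 at row 2 (s2 leaves); pivot element 3.
Divide row 2 by 3; eliminate column x3 from the other rows.
In the new row 2, the RHS entry is the old entry divided by the pivot: 7/3 = 7/3.

7/3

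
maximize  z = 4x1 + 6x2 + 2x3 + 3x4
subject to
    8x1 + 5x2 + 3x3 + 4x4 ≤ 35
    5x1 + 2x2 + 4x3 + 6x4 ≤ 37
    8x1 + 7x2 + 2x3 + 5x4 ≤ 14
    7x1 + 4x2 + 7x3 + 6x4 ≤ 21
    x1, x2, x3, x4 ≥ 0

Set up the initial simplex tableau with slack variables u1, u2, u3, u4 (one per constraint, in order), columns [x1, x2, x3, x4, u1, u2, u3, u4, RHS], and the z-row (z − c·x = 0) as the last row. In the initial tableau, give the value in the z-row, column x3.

-2

The z-row carries the negated objective coefficients: the x3 entry is -2.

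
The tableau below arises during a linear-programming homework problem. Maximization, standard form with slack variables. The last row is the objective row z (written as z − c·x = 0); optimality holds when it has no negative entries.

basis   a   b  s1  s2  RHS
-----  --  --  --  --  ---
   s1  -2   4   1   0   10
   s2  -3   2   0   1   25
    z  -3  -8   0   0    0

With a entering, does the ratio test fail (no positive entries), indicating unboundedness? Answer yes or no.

yes

Every constraint-row entry in column a is ≤ 0, so increasing a is unbounded.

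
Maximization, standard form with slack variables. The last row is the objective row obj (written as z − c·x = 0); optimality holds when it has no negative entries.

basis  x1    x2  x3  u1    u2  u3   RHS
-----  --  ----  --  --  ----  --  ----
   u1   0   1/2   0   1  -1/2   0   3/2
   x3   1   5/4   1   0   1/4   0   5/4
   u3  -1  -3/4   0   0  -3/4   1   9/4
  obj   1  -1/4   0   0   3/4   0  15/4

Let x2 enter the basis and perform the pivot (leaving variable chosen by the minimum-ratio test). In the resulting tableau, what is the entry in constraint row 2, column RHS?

1

Ratio test on column x2 — row 1: (3/2)/(1/2) = 3; row 2: (5/4)/(5/4) = 1; row 3: entry -3/4 ≤ 0. Minimum is 1 at row 2 (x3 leaves); pivot element 5/4.
Divide row 2 by 5/4; eliminate column x2 from the other rows.
In the new row 2, the RHS entry is the old entry divided by the pivot: (5/4)/(5/4) = 1.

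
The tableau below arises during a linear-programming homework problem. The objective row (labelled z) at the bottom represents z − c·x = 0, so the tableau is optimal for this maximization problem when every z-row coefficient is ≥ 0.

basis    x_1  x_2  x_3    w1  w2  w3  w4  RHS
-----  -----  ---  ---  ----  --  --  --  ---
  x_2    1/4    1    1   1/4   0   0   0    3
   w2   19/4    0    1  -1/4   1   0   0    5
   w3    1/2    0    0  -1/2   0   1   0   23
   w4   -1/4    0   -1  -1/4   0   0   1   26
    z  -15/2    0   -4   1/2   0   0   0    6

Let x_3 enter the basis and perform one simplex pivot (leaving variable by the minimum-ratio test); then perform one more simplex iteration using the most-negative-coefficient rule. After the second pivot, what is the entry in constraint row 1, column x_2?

19/18

Ratio test on column x_3 — row 1: 3/1 = 3; row 2: 5/1 = 5; row 3: entry 0 ≤ 0; row 4: entry -1 ≤ 0. Minimum is 3 at row 1 (x_2 leaves); pivot element 1.
Divide row 1 by 1; eliminate column x_3 from the other rows.
Second iteration: most negative z-row entry is -13/2 in column x_1, so x_1 enters.
Ratio test on column x_1 — row 1: 3/(1/4) = 12; row 2: 2/(9/2) = 4/9; row 3: 23/(1/2) = 46; row 4: entry 0 ≤ 0. Minimum is 4/9 at row 2 (w2 leaves); pivot element 9/2.
Divide row 2 by 9/2; eliminate column x_1 from the other rows.
After both pivots, the entry at constraint row 1, column x_2 is 19/18.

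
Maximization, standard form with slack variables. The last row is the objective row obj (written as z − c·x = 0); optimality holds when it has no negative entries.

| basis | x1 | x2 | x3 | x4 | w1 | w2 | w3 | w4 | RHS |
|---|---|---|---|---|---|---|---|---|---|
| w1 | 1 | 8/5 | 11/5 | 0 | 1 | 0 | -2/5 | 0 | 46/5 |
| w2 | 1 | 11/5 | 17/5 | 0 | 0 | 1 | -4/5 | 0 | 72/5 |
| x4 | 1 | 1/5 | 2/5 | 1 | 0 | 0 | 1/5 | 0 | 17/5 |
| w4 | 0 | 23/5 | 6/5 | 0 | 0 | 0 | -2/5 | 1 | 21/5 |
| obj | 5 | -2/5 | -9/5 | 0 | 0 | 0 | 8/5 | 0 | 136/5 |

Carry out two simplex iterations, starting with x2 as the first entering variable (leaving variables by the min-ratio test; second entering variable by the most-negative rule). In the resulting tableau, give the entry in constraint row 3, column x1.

Ratio test on column x2 — row 1: (46/5)/(8/5) = 23/4; row 2: (72/5)/(11/5) = 72/11; row 3: (17/5)/(1/5) = 17; row 4: (21/5)/(23/5) = 21/23. Minimum is 21/23 at row 4 (w4 leaves); pivot element 23/5.
Divide row 4 by 23/5; eliminate column x2 from the other rows.
Second iteration: most negative obj-row entry is -39/23 in column x3, so x3 enters.
Ratio test on column x3 — row 1: (178/23)/(41/23) = 178/41; row 2: (285/23)/(65/23) = 57/13; row 3: (74/23)/(8/23) = 37/4; row 4: (21/23)/(6/23) = 7/2. Minimum is 7/2 at row 4 (x2 leaves); pivot element 6/23.
Divide row 4 by 6/23; eliminate column x3 from the other rows.
After both pivots, the entry at constraint row 3, column x1 is 1.

1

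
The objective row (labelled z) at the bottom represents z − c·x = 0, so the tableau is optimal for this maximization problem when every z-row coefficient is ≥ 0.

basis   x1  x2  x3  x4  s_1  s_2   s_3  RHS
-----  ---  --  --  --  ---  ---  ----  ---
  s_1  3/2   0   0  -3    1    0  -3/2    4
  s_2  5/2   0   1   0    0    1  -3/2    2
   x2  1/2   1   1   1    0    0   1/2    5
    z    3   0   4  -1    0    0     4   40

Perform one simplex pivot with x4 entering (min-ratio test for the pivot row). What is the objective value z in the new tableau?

45

Ratio test on column x4 — row 1: entry -3 ≤ 0; row 2: entry 0 ≤ 0; row 3: 5/1 = 5. Minimum is 5 at row 3 (x2 leaves); pivot element 1.
Pivot on row 3; the z-row RHS becomes 40 − (-1)·5 = 45.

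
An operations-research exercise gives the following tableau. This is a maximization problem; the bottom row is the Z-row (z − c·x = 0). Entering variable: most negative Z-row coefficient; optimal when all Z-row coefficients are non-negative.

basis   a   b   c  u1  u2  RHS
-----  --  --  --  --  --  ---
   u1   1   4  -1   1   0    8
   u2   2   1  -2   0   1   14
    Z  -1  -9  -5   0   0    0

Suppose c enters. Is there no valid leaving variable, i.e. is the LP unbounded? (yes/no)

Every constraint-row entry in column c is ≤ 0, so increasing c is unbounded.

yes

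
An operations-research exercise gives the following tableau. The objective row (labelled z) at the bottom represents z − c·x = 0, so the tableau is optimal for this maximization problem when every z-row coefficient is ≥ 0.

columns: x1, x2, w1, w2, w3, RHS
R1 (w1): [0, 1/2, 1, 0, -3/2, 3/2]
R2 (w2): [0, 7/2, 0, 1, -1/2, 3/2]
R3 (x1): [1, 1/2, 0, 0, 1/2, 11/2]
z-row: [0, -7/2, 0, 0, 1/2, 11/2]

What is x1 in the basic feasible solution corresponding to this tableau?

x1 is basic (row 3); its value is the RHS of that row, 11/2.

11/2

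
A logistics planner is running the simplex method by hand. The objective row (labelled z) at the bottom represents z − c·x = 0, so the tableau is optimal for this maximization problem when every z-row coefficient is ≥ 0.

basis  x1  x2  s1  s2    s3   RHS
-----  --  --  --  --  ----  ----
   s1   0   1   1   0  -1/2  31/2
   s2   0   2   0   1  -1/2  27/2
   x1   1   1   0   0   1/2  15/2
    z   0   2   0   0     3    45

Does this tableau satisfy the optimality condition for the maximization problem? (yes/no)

yes

Every z-row coefficient is ≥ 0, so the tableau is optimal.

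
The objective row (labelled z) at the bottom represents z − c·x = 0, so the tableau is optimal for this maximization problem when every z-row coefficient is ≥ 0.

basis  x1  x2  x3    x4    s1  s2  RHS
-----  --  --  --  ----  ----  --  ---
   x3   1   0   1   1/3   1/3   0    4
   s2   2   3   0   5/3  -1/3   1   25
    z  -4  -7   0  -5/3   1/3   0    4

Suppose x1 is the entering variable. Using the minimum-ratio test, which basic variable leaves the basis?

Column x1 entries and ratios — x3: 4/1 = 4; s2: 25/2 = 25/2.
Smallest ratio is 4 in the row of x3, so x3 leaves.

x3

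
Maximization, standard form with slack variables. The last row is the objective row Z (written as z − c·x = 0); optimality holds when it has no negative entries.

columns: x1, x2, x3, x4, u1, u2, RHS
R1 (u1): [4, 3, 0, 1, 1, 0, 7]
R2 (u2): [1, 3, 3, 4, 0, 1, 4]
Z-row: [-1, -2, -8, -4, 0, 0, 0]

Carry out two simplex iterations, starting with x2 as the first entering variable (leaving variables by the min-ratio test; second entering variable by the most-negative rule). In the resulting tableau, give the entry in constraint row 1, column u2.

Ratio test on column x2 — row 1: 7/3 = 7/3; row 2: 4/3 = 4/3. Minimum is 4/3 at row 2 (u2 leaves); pivot element 3.
Divide row 2 by 3; eliminate column x2 from the other rows.
Second iteration: most negative Z-row entry is -6 in column x3, so x3 enters.
Ratio test on column x3 — row 1: entry -3 ≤ 0; row 2: (4/3)/1 = 4/3. Minimum is 4/3 at row 2 (x2 leaves); pivot element 1.
Divide row 2 by 1; eliminate column x3 from the other rows.
After both pivots, the entry at constraint row 1, column u2 is 0.

0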